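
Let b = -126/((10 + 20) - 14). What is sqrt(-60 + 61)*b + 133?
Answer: 1001/8 ≈ 125.13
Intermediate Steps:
b = -63/8 (b = -126/(30 - 14) = -126/16 = -126*1/16 = -63/8 ≈ -7.8750)
sqrt(-60 + 61)*b + 133 = sqrt(-60 + 61)*(-63/8) + 133 = sqrt(1)*(-63/8) + 133 = 1*(-63/8) + 133 = -63/8 + 133 = 1001/8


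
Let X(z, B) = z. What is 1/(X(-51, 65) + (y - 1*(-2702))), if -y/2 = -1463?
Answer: 1/5577 ≈ 0.00017931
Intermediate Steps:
y = 2926 (y = -2*(-1463) = 2926)
1/(X(-51, 65) + (y - 1*(-2702))) = 1/(-51 + (2926 - 1*(-2702))) = 1/(-51 + (2926 + 2702)) = 1/(-51 + 5628) = 1/5577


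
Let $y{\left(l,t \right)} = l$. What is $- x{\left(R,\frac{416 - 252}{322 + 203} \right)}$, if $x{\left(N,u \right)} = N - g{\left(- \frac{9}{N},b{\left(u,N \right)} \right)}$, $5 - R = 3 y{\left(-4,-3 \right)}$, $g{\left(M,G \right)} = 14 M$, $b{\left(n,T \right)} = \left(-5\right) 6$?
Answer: $- \frac{415}{17} \approx -24.412$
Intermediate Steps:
$b{\left(n,T \right)} = -30$
$R = 17$ ($R = 5 - 3 \left(-4\right) = 5 - -12 = 5 + 12 = 17$)
$x{\left(N,u \right)} = N + \frac{126}{N}$ ($x{\left(N,u \right)} = N - 14 \left(- \frac{9}{N}\right) = N - - \frac{126}{N} = N + \frac{126}{N}$)
$- x{\left(R,\frac{416 - 252}{322 + 203} \right)} = - (17 + \frac{126}{17}) = \left(-1\right) \frac{415}{17} = - \frac{415}{17}$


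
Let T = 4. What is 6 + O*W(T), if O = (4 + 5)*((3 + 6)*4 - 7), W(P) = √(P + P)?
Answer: 6 + 522*√2 ≈ 744.22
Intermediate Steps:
W(P) = √2*√P (W(P) = √(2*P) = √2*√P)
O = 261 (O = 9*(9*4 - 7) = 9*(36 - 7) = 9*29 = 261)
6 + O*W(T) = 6 + 261*(√2*√4) = 6 + 261*(√2*2) = 6 + 261*(2*√2) = 6 + 522*√2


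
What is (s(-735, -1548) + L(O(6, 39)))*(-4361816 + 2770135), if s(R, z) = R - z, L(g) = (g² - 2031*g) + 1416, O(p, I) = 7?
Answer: 19003079459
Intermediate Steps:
L(g) = 1416 + g² - 2031*g
(s(-735, -1548) + L(O(6, 39)))*(-4361816 + 2770135) = ((-735 - 1*(-1548)) + (1416 + 7² - 2031*7))*(-4361816 + 2770135) = ((-735 + 1548) + (1416 + 49 - 14217))*(-1591681) = (813 - 12752)*(-1591681) = -11939*(-1591681) = 19003079459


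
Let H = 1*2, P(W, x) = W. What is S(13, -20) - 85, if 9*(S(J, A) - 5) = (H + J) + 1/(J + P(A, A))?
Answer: -4936/63 ≈ -78.349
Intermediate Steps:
H = 2
S(J, A) = 47/9 + J/9 + 1/(9*(A + J)) (S(J, A) = 5 + ((2 + J) + 1/(J + A))/9 = 5 + ((2 + J) + 1/(A + J))/9 = 5 + (2 + J + 1/(A + J))/9 = 5 + (2/9 + J/9 + 1/(9*(A + J))) = 47/9 + J/9 + 1/(9*(A + J)))
S(13, -20) - 85 = (1 + 13² + 47*(-20) + 47*13 - 20*13)/(9*(-20 + 13)) - 85 = (⅑)*(1 + 169 - 940 + 611 - 260)/(-7) - 85 = (⅑)*(-⅐)*(-419) - 85 = 419/63 - 85 = -4936/63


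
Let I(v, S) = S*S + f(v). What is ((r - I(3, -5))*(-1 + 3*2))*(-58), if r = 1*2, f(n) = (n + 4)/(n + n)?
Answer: 21025/3 ≈ 7008.3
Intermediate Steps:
f(n) = (4 + n)/(2*n) (f(n) = (4 + n)/((2*n)) = (4 + n)*(1/(2*n)) = (4 + n)/(2*n))
I(v, S) = S² + (4 + v)/(2*v) (I(v, S) = S*S + (4 + v)/(2*v) = S² + (4 + v)/(2*v))
r = 2
((r - I(3, -5))*(-1 + 3*2))*(-58) = ((2 - (½ + (-5)² + 2/3))*(-1 + 3*2))*(-58) = ((2 - (½ + 25 + 2*(⅓)))*(-1 + 6))*(-58) = ((2 - (½ + 25 + ⅔))*5)*(-58) = ((2 - 1*157/6)*5)*(-58) = ((2 - 157/6)*5)*(-58) = -145/6*5*(-58) = -725/6*(-58) = 21025/3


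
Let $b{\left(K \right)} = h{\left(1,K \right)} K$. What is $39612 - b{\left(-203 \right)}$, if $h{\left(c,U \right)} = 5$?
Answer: $40627$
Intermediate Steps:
$b{\left(K \right)} = 5 K$
$39612 - b{\left(-203 \right)} = 39612 - 5 \left(-203\right) = 39612 - -1015 = 39612 + 1015 = 40627$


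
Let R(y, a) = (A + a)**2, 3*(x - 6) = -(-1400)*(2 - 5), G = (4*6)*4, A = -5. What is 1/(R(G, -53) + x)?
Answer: 1/1970 ≈ 0.00050761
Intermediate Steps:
G = 96 (G = 24*4 = 96)
x = -1394 (x = 6 + (-(-1400)*(2 - 5))/3 = 6 + (-(-1400)*(-3))/3 = 6 + (-280*15)/3 = 6 + (1/3)*(-4200) = 6 - 1400 = -1394)
R(y, a) = (-5 + a)**2
1/(R(G, -53) + x) = 1/((-5 - 53)**2 - 1394) = 1/((-58)**2 - 1394) = 1/(3364 - 1394) = 1/1970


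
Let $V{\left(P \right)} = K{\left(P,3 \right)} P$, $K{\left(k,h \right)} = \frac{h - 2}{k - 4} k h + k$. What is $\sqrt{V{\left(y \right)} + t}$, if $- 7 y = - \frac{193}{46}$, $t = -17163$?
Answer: $\frac{i \sqrt{237077098723645}}{117530} \approx 131.01 i$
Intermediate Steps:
$K{\left(k,h \right)} = k + \frac{h k \left(-2 + h\right)}{-4 + k}$ ($K{\left(k,h \right)} = \frac{-2 + h}{-4 + k} k h + k = \frac{k \left(-2 + h\right)}{-4 + k} h + k = \frac{h k \left(-2 + h\right)}{-4 + k} + k = k + \frac{h k \left(-2 + h\right)}{-4 + k}$)
$y = \frac{193}{322}$ ($y = - \frac{\left(-193\right) \frac{1}{46}}{7} = \left(- \frac{1}{7}\right) \left(- \frac{193}{46}\right) = \frac{193}{322} \approx 0.59938$)
$V{\left(P \right)} = \frac{P^{2} \left(-1 + P\right)}{-4 + P}$ ($V{\left(P \right)} = \frac{P \left(-4 + P + 3^{2} - 6\right)}{-4 + P} P = \frac{P \left(-4 + P + 9 - 6\right)}{-4 + P} P = \frac{P \left(-1 + P\right)}{-4 + P} P = \frac{P^{2} \left(-1 + P\right)}{-4 + P}$)
$\sqrt{V{\left(y \right)} + t} = \sqrt{\frac{\left(\frac{193}{322}\right)^{2} \left(-1 + \frac{193}{322}\right)}{-4 + \frac{193}{322}} - 17163} = \sqrt{\frac{37249}{103684} \frac{1}{- \frac{1095}{322}} \left(- \frac{129}{322}\right) - 17163} = \sqrt{\frac{37249}{103684} \left(- \frac{322}{1095}\right) \left(- \frac{129}{322}\right) - 17163} = \sqrt{\frac{1601707}{37844660} - 17163} = \sqrt{- \frac{649526297873}{37844660}} = \frac{i \sqrt{237077098723645}}{117530}$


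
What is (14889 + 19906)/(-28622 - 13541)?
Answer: -34795/42163 ≈ -0.82525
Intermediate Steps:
(14889 + 19906)/(-28622 - 13541) = 34795/(-42163) = 34795*(-1/42163) = -34795/42163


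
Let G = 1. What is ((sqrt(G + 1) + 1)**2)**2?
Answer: (1 + sqrt(2))**4 ≈ 33.971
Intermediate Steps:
((sqrt(G + 1) + 1)**2)**2 = ((sqrt(1 + 1) + 1)**2)**2 = ((sqrt(2) + 1)**2)**2 = ((1 + sqrt(2))**2)**2 = (1 + sqrt(2))**4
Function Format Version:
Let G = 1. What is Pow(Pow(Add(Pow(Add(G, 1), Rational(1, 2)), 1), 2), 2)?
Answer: Pow(Add(1, Pow(2, Rational(1, 2))), 4) ≈ 33.971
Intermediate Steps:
Pow(Pow(Add(Pow(Add(G, 1), Rational(1, 2)), 1), 2), 2) = Pow(Pow(Add(Pow(Add(1, 1), Rational(1, 2)), 1), 2), 2) = Pow(Pow(Add(Pow(2, Rational(1, 2)), 1), 2), 2) = Pow(Pow(Add(1, Pow(2, Rational(1, 2))), 2), 2) = Pow(Add(1, Pow(2, Rational(1, 2))), 4)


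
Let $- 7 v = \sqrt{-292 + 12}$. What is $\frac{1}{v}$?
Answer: $\frac{i \sqrt{70}}{20} \approx 0.41833 i$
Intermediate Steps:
$v = - \frac{2 i \sqrt{70}}{7}$ ($v = - \frac{\sqrt{-292 + 12}}{7} = - \frac{\sqrt{-280}}{7} = - \frac{2 i \sqrt{70}}{7} \approx - 2.3905 i$)
$\frac{1}{v} = \frac{1}{\left(- \frac{2}{7}\right) i \sqrt{70}} = \frac{i \sqrt{70}}{20}$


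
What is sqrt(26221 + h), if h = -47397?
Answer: 2*I*sqrt(5294) ≈ 145.52*I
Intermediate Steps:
sqrt(26221 + h) = sqrt(26221 - 47397) = sqrt(-21176) = 2*I*sqrt(5294)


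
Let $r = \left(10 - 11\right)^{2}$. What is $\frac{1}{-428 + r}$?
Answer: $- \frac{1}{427} \approx -0.0023419$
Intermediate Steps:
$r = 1$ ($r = \left(-1\right)^{2} = 1$)
$\frac{1}{-428 + r} = \frac{1}{-428 + 1} = \frac{1}{-427} = - \frac{1}{427}$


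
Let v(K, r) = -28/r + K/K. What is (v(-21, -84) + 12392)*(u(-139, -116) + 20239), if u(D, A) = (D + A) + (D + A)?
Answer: 733524220/3 ≈ 2.4451e+8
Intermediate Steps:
v(K, r) = 1 - 28/r (v(K, r) = -28/r + 1 = 1 - 28/r)
u(D, A) = 2*A + 2*D (u(D, A) = (A + D) + (A + D) = 2*A + 2*D)
(v(-21, -84) + 12392)*(u(-139, -116) + 20239) = ((-28 - 84)/(-84) + 12392)*((2*(-116) + 2*(-139)) + 20239) = (-1/84*(-112) + 12392)*((-232 - 278) + 20239) = (4/3 + 12392)*(-510 + 20239) = (37180/3)*19729 = 733524220/3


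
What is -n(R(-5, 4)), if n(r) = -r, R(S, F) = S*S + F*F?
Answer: 41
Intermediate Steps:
R(S, F) = F² + S² (R(S, F) = S² + F² = F² + S²)
-n(R(-5, 4)) = -(-1)*(4² + (-5)²) = -(-1)*(16 + 25) = -(-1)*41 = -1*(-41) = 41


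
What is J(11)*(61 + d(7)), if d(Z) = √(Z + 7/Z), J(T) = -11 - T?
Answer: -1342 - 44*√2 ≈ -1404.2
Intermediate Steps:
J(11)*(61 + d(7)) = (-11 - 1*11)*(61 + √(7 + 7/7)) = (-11 - 11)*(61 + √(7 + 7*(⅐))) = -22*(61 + √(7 + 1)) = -22*(61 + √8) = -22*(61 + 2*√2) = -1342 - 44*√2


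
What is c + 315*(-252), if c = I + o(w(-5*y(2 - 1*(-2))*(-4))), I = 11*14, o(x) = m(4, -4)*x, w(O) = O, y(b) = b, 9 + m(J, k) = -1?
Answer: -80026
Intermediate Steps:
m(J, k) = -10 (m(J, k) = -9 - 1 = -10)
o(x) = -10*x
I = 154
c = -646 (c = 154 - 10*(-5*(2 - 1*(-2)))*(-4) = 154 - 10*(-5*(2 + 2))*(-4) = 154 - 10*(-5*4)*(-4) = 154 - (-200)*(-4) = 154 - 10*80 = 154 - 800 = -646)
c + 315*(-252) = -646 + 315*(-252) = -646 - 79380 = -80026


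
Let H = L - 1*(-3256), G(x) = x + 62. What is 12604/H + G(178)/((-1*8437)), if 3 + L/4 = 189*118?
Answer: 21037867/195004381 ≈ 0.10788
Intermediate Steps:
L = 89196 (L = -12 + 4*(189*118) = -12 + 4*22302 = -12 + 89208 = 89196)
G(x) = 62 + x
H = 92452 (H = 89196 - 1*(-3256) = 89196 + 3256 = 92452)
12604/H + G(178)/((-1*8437)) = 12604/92452 + (62 + 178)/((-1*8437)) = 12604*(1/92452) + 240/(-8437) = 3151/23113 + 240*(-1/8437) = 3151/23113 - 240/8437 = 21037867/195004381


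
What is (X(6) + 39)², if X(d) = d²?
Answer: 5625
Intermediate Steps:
(X(6) + 39)² = (6² + 39)² = (36 + 39)² = 75² = 5625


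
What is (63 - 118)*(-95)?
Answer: 5225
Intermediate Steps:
(63 - 118)*(-95) = -55*(-95) = 5225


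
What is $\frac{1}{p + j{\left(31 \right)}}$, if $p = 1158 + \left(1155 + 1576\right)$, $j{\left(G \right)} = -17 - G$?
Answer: $\frac{1}{3841} \approx 0.00026035$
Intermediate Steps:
$p = 3889$ ($p = 1158 + 2731 = 3889$)
$\frac{1}{p + j{\left(31 \right)}} = \frac{1}{3889 - 48} = \frac{1}{3841}$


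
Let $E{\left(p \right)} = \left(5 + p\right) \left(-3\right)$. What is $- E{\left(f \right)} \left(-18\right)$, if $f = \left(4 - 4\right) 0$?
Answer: $-270$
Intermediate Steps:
$f = 0$ ($f = 0 \cdot 0 = 0$)
$E{\left(p \right)} = -15 - 3 p$
$- E{\left(f \right)} \left(-18\right) = - (-15 - 0) \left(-18\right) = - (-15 + 0) \left(-18\right) = \left(-1\right) \left(-15\right) \left(-18\right) = 15 \left(-18\right) = -270$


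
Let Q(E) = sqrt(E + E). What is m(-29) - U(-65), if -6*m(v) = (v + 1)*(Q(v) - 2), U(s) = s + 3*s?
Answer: 752/3 + 14*I*sqrt(58)/3 ≈ 250.67 + 35.54*I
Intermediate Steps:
U(s) = 4*s
Q(E) = sqrt(2)*sqrt(E) (Q(E) = sqrt(2*E) = sqrt(2)*sqrt(E))
m(v) = -(1 + v)*(-2 + sqrt(2)*sqrt(v))/6 (m(v) = -(v + 1)*(sqrt(2)*sqrt(v) - 2)/6 = -(1 + v)*(-2 + sqrt(2)*sqrt(v))/6)
m(-29) - U(-65) = (1/3 + (1/3)*(-29) - sqrt(2)*sqrt(-29)/6 - sqrt(2)*(-29)**(3/2)/6) - 4*(-65) = (1/3 - 29/3 - sqrt(2)*I*sqrt(29)/6 - sqrt(2)*(-29*I*sqrt(29))/6) - 1*(-260) = (1/3 - 29/3 - I*sqrt(58)/6 + 29*I*sqrt(58)/6) + 260 = (-28/3 + 14*I*sqrt(58)/3) + 260 = 752/3 + 14*I*sqrt(58)/3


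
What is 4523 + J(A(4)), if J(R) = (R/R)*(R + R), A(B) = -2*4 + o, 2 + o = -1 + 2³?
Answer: 4517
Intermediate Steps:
o = 5 (o = -2 + (-1 + 2³) = -2 + (-1 + 8) = -2 + 7 = 5)
A(B) = -3 (A(B) = -2*4 + 5 = -8 + 5 = -3)
J(R) = 2*R (J(R) = 1*(2*R) = 2*R)
4523 + J(A(4)) = 4523 + 2*(-3) = 4523 - 6 = 4517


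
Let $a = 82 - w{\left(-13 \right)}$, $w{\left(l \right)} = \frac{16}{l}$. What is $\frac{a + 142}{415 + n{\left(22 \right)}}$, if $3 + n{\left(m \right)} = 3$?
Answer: $\frac{2928}{5395} \approx 0.54272$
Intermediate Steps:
$a = \frac{1082}{13}$ ($a = 82 - \frac{16}{-13} = 82 - 16 \left(- \frac{1}{13}\right) = 82 - - \frac{16}{13} = 82 + \frac{16}{13} = \frac{1082}{13} \approx 83.231$)
$n{\left(m \right)} = 0$ ($n{\left(m \right)} = -3 + 3 = 0$)
$\frac{a + 142}{415 + n{\left(22 \right)}} = \frac{\frac{1082}{13} + 142}{415 + 0} = \frac{2928}{13 \cdot 415} = \frac{2928}{13} \cdot \frac{1}{415} = \frac{2928}{5395}$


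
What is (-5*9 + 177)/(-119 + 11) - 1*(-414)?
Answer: 3715/9 ≈ 412.78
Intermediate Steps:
(-5*9 + 177)/(-119 + 11) - 1*(-414) = (-45 + 177)/(-108) + 414 = 132*(-1/108) + 414 = -11/9 + 414 = 3715/9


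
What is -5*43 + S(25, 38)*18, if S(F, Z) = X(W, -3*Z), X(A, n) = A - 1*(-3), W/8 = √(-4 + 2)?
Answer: -161 + 144*I*√2 ≈ -161.0 + 203.65*I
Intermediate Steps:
W = 8*I*√2 (W = 8*√(-4 + 2) = 8*√(-2) = 8*(I*√2) = 8*I*√2 ≈ 11.314*I)
X(A, n) = 3 + A (X(A, n) = A + 3 = 3 + A)
S(F, Z) = 3 + 8*I*√2
-5*43 + S(25, 38)*18 = -5*43 + (3 + 8*I*√2)*18 = -215 + (54 + 144*I*√2) = -161 + 144*I*√2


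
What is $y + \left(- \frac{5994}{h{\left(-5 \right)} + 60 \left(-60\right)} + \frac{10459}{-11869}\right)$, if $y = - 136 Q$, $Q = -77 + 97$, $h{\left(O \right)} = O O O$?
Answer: $- \frac{120224524989}{44212025} \approx -2719.3$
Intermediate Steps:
$h{\left(O \right)} = O^{3}$ ($h{\left(O \right)} = O^{2} O = O^{3}$)
$Q = 20$
$y = -2720$ ($y = \left(-136\right) 20 = -2720$)
$y + \left(- \frac{5994}{h{\left(-5 \right)} + 60 \left(-60\right)} + \frac{10459}{-11869}\right) = -2720 - \left(\frac{10459}{11869} + \frac{5994}{\left(-5\right)^{3} + 60 \left(-60\right)}\right) = -2720 - \left(\frac{10459}{11869} + \frac{5994}{-125 - 3600}\right) = -2720 - \left(\frac{10459}{11869} + \frac{5994}{-3725}\right) = -2720 - - \frac{32183011}{44212025} = -2720 + \left(\frac{5994}{3725} - \frac{10459}{11869}\right) = -2720 + \frac{32183011}{44212025} = - \frac{120224524989}{44212025}$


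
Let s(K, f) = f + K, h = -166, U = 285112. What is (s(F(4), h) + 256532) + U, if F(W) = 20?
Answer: 541498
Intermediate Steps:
s(K, f) = K + f
(s(F(4), h) + 256532) + U = ((20 - 166) + 256532) + 285112 = (-146 + 256532) + 285112 = 256386 + 285112 = 541498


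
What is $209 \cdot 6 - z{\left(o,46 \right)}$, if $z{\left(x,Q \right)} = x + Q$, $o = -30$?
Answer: $1238$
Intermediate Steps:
$z{\left(x,Q \right)} = Q + x$
$209 \cdot 6 - z{\left(o,46 \right)} = 209 \cdot 6 - \left(46 - 30\right) = 1254 - 16 = 1238$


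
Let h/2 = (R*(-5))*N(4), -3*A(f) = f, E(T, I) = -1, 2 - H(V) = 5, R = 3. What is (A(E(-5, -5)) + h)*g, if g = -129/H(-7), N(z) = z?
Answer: -15437/3 ≈ -5145.7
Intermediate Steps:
H(V) = -3 (H(V) = 2 - 1*5 = 2 - 5 = -3)
A(f) = -f/3
h = -120 (h = 2*((3*(-5))*4) = 2*(-15*4) = 2*(-60) = -120)
g = 43 (g = -129/(-3) = -129*(-⅓) = 43)
(A(E(-5, -5)) + h)*g = (-⅓*(-1) - 120)*43 = (⅓ - 120)*43 = -359/3*43 = -15437/3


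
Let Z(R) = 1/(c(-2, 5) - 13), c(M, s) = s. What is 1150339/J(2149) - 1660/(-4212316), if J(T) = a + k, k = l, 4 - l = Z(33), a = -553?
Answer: -9691180927983/4624069889 ≈ -2095.8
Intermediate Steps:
Z(R) = -1/8 (Z(R) = 1/(5 - 13) = 1/(-8) = -1/8)
l = 33/8 (l = 4 - 1*(-1/8) = 4 + 1/8 = 33/8 ≈ 4.1250)
k = 33/8 ≈ 4.1250
J(T) = -4391/8 (J(T) = -553 + 33/8 = -4391/8)
1150339/J(2149) - 1660/(-4212316) = 1150339/(-4391/8) - 1660/(-4212316) = 1150339*(-8/4391) - 1660*(-1/4212316) = -9202712/4391 + 415/1053079 = -9691180927983/4624069889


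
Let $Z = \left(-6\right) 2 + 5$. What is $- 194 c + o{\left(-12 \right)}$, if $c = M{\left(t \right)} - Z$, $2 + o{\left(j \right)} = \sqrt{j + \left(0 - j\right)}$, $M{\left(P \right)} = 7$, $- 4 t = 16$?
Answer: $-2718$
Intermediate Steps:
$t = -4$ ($t = \left(- \frac{1}{4}\right) 16 = -4$)
$Z = -7$ ($Z = -12 + 5 = -7$)
$o{\left(j \right)} = -2$ ($o{\left(j \right)} = -2 + \sqrt{j + \left(0 - j\right)} = -2 + \sqrt{j - j} = -2 + \sqrt{0} = -2 + 0 = -2$)
$c = 14$ ($c = 7 - -7 = 7 + 7 = 14$)
$- 194 c + o{\left(-12 \right)} = \left(-194\right) 14 - 2 = -2716 - 2 = -2718$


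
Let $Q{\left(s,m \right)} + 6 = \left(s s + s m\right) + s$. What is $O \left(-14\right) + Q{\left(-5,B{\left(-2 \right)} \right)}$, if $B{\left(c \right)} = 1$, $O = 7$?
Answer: $-89$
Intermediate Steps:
$Q{\left(s,m \right)} = -6 + s + s^{2} + m s$ ($Q{\left(s,m \right)} = -6 + \left(\left(s s + s m\right) + s\right) = -6 + \left(\left(s^{2} + m s\right) + s\right) = -6 + \left(s + s^{2} + m s\right) = -6 + s + s^{2} + m s$)
$O \left(-14\right) + Q{\left(-5,B{\left(-2 \right)} \right)} = 7 \left(-14\right) + \left(-6 - 5 + \left(-5\right)^{2} + 1 \left(-5\right)\right) = -98 - -9 = -98 + 9 = -89$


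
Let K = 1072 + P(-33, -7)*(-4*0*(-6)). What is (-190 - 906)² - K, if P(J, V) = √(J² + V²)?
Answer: 1200144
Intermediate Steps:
K = 1072 (K = 1072 + √((-33)² + (-7)²)*(-4*0*(-6)) = 1072 + √(1089 + 49)*(0*(-6)) = 1072 + √1138*0 = 1072 + 0 = 1072)
(-190 - 906)² - K = (-190 - 906)² - 1*1072 = (-1096)² - 1072 = 1201216 - 1072 = 1200144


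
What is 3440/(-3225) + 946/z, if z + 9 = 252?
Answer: 3434/1215 ≈ 2.8263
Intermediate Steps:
z = 243 (z = -9 + 252 = 243)
3440/(-3225) + 946/z = 3440/(-3225) + 946/243 = 3440*(-1/3225) + 946*(1/243) = -16/15 + 946/243 = 3434/1215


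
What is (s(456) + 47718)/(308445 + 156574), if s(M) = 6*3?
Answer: 47736/465019 ≈ 0.10265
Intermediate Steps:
s(M) = 18
(s(456) + 47718)/(308445 + 156574) = (18 + 47718)/(308445 + 156574) = 47736/465019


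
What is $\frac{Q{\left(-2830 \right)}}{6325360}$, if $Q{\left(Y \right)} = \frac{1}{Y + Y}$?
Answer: $- \frac{1}{35801537600} \approx -2.7932 \cdot 10^{-11}$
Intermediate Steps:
$Q{\left(Y \right)} = \frac{1}{2 Y}$
$\frac{Q{\left(-2830 \right)}}{6325360} = \frac{\frac{1}{2} \frac{1}{-2830}}{6325360} = \frac{1}{2} \left(- \frac{1}{2830}\right) \frac{1}{6325360} = \left(- \frac{1}{5660}\right) \frac{1}{6325360} = - \frac{1}{35801537600}$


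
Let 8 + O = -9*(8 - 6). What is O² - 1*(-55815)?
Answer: 56491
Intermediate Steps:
O = -26 (O = -8 - 9*(8 - 6) = -8 - 9*2 = -8 - 18 = -26)
O² - 1*(-55815) = (-26)² - 1*(-55815) = 676 + 55815 = 56491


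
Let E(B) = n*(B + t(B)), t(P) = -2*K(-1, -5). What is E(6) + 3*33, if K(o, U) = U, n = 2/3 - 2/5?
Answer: 1549/15 ≈ 103.27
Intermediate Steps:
n = 4/15 (n = 2*(⅓) - 2*⅕ = ⅔ - ⅖ = 4/15 ≈ 0.26667)
t(P) = 10 (t(P) = -(-10) = -2*(-5) = 10)
E(B) = 8/3 + 4*B/15 (E(B) = 4*(B + 10)/15 = 4*(10 + B)/15 = 8/3 + 4*B/15)
E(6) + 3*33 = (8/3 + (4/15)*6) + 3*33 = (8/3 + 8/5) + 99 = 64/15 + 99 = 1549/15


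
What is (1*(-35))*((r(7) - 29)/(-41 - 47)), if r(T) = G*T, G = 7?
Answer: 175/22 ≈ 7.9545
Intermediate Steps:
r(T) = 7*T
(1*(-35))*((r(7) - 29)/(-41 - 47)) = (1*(-35))*((7*7 - 29)/(-41 - 47)) = -35*(49 - 29)/(-88) = -700*(-1)/88 = -35*(-5/22) = 175/22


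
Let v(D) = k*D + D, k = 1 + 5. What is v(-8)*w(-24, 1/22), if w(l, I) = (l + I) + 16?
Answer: 4900/11 ≈ 445.45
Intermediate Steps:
k = 6
v(D) = 7*D (v(D) = 6*D + D = 7*D)
w(l, I) = 16 + I + l (w(l, I) = (I + l) + 16 = 16 + I + l)
v(-8)*w(-24, 1/22) = (7*(-8))*(16 + 1/22 - 24) = -56*(16 + 1/22 - 24) = -56*(-175/22) = 4900/11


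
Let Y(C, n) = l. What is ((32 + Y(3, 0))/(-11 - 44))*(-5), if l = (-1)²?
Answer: 3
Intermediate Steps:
l = 1
Y(C, n) = 1
((32 + Y(3, 0))/(-11 - 44))*(-5) = ((32 + 1)/(-11 - 44))*(-5) = (33/(-55))*(-5) = (33*(-1/55))*(-5) = -⅗*(-5) = 3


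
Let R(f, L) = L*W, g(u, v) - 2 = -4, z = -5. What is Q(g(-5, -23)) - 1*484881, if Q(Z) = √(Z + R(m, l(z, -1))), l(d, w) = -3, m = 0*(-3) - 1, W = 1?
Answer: -484881 + I*√5 ≈ -4.8488e+5 + 2.2361*I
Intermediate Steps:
g(u, v) = -2 (g(u, v) = 2 - 4 = -2)
m = -1 (m = 0 - 1 = -1)
R(f, L) = L (R(f, L) = L*1 = L)
Q(Z) = √(-3 + Z) (Q(Z) = √(Z - 3) = √(-3 + Z))
Q(g(-5, -23)) - 1*484881 = √(-3 - 2) - 1*484881 = √(-5) - 484881 = I*√5 - 484881 = -484881 + I*√5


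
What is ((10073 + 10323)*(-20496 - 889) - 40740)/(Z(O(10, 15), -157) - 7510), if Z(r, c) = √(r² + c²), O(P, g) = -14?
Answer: 655186218400/11275051 + 87241840*√24845/11275051 ≈ 59329.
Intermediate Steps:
Z(r, c) = √(c² + r²)
((10073 + 10323)*(-20496 - 889) - 40740)/(Z(O(10, 15), -157) - 7510) = ((10073 + 10323)*(-20496 - 889) - 40740)/(√((-157)² + (-14)²) - 7510) = (20396*(-21385) - 40740)/(√(24649 + 196) - 7510) = (-436168460 - 40740)/(√24845 - 7510) = -436209200/(-7510 + √24845)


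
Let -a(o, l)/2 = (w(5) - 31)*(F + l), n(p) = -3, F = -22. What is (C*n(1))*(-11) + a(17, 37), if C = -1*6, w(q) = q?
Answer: 582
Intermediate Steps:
C = -6
a(o, l) = -1144 + 52*l (a(o, l) = -2*(5 - 31)*(-22 + l) = -(-52)*(-22 + l) = -2*(572 - 26*l) = -1144 + 52*l)
(C*n(1))*(-11) + a(17, 37) = -6*(-3)*(-11) + (-1144 + 52*37) = 18*(-11) + (-1144 + 1924) = -198 + 780 = 582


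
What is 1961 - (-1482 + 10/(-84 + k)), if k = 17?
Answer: 230691/67 ≈ 3443.1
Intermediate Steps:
1961 - (-1482 + 10/(-84 + k)) = 1961 - (-1482 + 10/(-84 + 17)) = 1961 - (-1482 + 10/(-67)) = 1961 - (-1482 - 1/67*10) = 1961 - (-1482 - 10/67) = 1961 - 1*(-99304/67) = 1961 + 99304/67 = 230691/67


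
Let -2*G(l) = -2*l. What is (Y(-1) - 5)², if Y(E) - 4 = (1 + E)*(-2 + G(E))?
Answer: 1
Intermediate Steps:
G(l) = l (G(l) = -(-1)*l = l)
Y(E) = 4 + (1 + E)*(-2 + E)
(Y(-1) - 5)² = ((2 + (-1)² - 1*(-1)) - 5)² = ((2 + 1 + 1) - 5)² = (4 - 5)² = (-1)² = 1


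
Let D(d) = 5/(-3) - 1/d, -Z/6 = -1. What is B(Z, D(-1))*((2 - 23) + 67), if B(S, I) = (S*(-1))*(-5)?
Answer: 1380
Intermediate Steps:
Z = 6 (Z = -6*(-1) = 6)
D(d) = -5/3 - 1/d (D(d) = 5*(-1/3) - 1/d = -5/3 - 1/d)
B(S, I) = 5*S (B(S, I) = -S*(-5) = 5*S)
B(Z, D(-1))*((2 - 23) + 67) = (5*6)*((2 - 23) + 67) = 30*(-21 + 67) = 30*46 = 1380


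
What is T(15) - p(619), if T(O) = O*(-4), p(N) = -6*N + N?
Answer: 3035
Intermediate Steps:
p(N) = -5*N
T(O) = -4*O
T(15) - p(619) = -4*15 - (-5)*619 = -60 - 1*(-3095) = -60 + 3095 = 3035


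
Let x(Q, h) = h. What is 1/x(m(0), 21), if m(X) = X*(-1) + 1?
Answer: 1/21 ≈ 0.047619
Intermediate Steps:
m(X) = 1 - X (m(X) = -X + 1 = 1 - X)
1/x(m(0), 21) = 1/21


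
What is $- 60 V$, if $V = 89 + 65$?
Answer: $-9240$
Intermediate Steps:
$V = 154$
$- 60 V = \left(-60\right) 154 = -9240$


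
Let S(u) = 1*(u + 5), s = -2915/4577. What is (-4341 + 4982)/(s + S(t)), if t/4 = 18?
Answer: 2933857/349514 ≈ 8.3941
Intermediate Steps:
s = -2915/4577 (s = -2915*1/4577 = -2915/4577 ≈ -0.63688)
t = 72 (t = 4*18 = 72)
S(u) = 5 + u (S(u) = 1*(5 + u) = 5 + u)
(-4341 + 4982)/(s + S(t)) = (-4341 + 4982)/(-2915/4577 + (5 + 72)) = 641/(-2915/4577 + 77) = 641/(349514/4577) = 641*(4577/349514) = 2933857/349514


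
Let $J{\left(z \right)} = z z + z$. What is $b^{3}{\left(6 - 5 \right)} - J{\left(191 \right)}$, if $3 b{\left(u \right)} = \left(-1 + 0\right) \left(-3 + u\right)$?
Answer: $- \frac{990136}{27} \approx -36672.0$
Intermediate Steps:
$b{\left(u \right)} = 1 - \frac{u}{3}$ ($b{\left(u \right)} = \frac{\left(-1 + 0\right) \left(-3 + u\right)}{3} = \frac{\left(-1\right) \left(-3 + u\right)}{3} = \frac{3 - u}{3} = 1 - \frac{u}{3}$)
$J{\left(z \right)} = z + z^{2}$ ($J{\left(z \right)} = z^{2} + z = z + z^{2}$)
$b^{3}{\left(6 - 5 \right)} - J{\left(191 \right)} = \left(1 - \frac{6 - 5}{3}\right)^{3} - 191 \left(1 + 191\right) = \left(1 - \frac{6 - 5}{3}\right)^{3} - 191 \cdot 192 = \left(1 - \frac{1}{3}\right)^{3} - 36672 = \left(\frac{2}{3}\right)^{3} - 36672 = \frac{8}{27} - 36672 = - \frac{990136}{27}$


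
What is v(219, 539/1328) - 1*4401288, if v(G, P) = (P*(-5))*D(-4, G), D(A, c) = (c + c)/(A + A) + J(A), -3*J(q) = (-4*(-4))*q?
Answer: -70137844873/15936 ≈ -4.4012e+6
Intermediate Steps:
J(q) = -16*q/3 (J(q) = -(-4*(-4))*q/3 = -16*q/3)
D(A, c) = -16*A/3 + c/A (D(A, c) = (c + c)/(A + A) - 16*A/3 = (2*c)/((2*A)) - 16*A/3 = (2*c)*(1/(2*A)) - 16*A/3 = c/A - 16*A/3 = -16*A/3 + c/A)
v(G, P) = -5*P*(64/3 - G/4) (v(G, P) = (P*(-5))*(-16/3*(-4) + G/(-4)) = (-5*P)*(64/3 + G*(-¼)) = (-5*P)*(64/3 - G/4) = -5*P*(64/3 - G/4))
v(219, 539/1328) - 1*4401288 = 5*(539/1328)*(-256 + 3*219)/12 - 1*4401288 = 5*(539*(1/1328))*(-256 + 657)/12 - 4401288 = (5/12)*(539/1328)*401 - 4401288 = 1080695/15936 - 4401288 = -70137844873/15936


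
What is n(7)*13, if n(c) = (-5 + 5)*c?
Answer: 0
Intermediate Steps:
n(c) = 0 (n(c) = 0*c = 0)
n(7)*13 = 0*13 = 0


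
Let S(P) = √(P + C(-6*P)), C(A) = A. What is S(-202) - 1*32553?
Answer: -32553 + √1010 ≈ -32521.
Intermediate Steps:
S(P) = √5*√(-P) (S(P) = √(P - 6*P) = √(-5*P) = √5*√(-P))
S(-202) - 1*32553 = √5*√(-1*(-202)) - 1*32553 = √5*√202 - 32553 = √1010 - 32553 = -32553 + √1010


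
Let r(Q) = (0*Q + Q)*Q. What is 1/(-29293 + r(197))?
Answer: 1/9516 ≈ 0.00010509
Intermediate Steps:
r(Q) = Q² (r(Q) = (0 + Q)*Q = Q*Q = Q²)
1/(-29293 + r(197)) = 1/(-29293 + 197²) = 1/(-29293 + 38809) = 1/9516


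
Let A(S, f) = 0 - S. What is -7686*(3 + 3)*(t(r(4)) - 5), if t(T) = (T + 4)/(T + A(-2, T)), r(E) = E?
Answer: 169092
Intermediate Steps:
A(S, f) = -S
t(T) = (4 + T)/(2 + T) (t(T) = (T + 4)/(T - 1*(-2)) = (4 + T)/(T + 2) = (4 + T)/(2 + T))
-7686*(3 + 3)*(t(r(4)) - 5) = -7686*(3 + 3)*((4 + 4)/(2 + 4) - 5) = -46116*(8/6 - 5) = -46116*((1/6)*8 - 5) = -46116*(4/3 - 5) = -46116*(-11)/3 = -7686*(-22) = 169092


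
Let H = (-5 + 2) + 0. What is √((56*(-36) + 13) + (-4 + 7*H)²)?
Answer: I*√1378 ≈ 37.121*I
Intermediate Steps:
H = -3 (H = -3 + 0 = -3)
√((56*(-36) + 13) + (-4 + 7*H)²) = √((56*(-36) + 13) + (-4 + 7*(-3))²) = √((-2016 + 13) + (-4 - 21)²) = √(-2003 + (-25)²) = √(-2003 + 625) = √(-1378) = I*√1378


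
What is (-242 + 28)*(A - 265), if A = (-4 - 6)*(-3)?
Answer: 50290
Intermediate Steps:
A = 30 (A = -10*(-3) = 30)
(-242 + 28)*(A - 265) = (-242 + 28)*(30 - 265) = -214*(-235) = 50290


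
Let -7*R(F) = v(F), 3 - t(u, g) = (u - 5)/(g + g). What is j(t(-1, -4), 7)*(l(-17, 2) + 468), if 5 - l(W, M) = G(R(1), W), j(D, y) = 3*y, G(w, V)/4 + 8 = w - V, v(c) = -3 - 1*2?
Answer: 9117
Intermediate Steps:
t(u, g) = 3 - (-5 + u)/(2*g) (t(u, g) = 3 - (u - 5)/(g + g) = 3 - (-5 + u)/(2*g))
v(c) = -5 (v(c) = -3 - 2 = -5)
R(F) = 5/7 (R(F) = -1/7*(-5) = 5/7)
G(w, V) = -32 - 4*V + 4*w (G(w, V) = -32 + 4*(w - V) = -32 + (-4*V + 4*w) = -32 - 4*V + 4*w)
l(W, M) = 239/7 + 4*W (l(W, M) = 5 - (-32 - 4*W + 4*(5/7)) = 5 - (-32 - 4*W + 20/7) = 5 - (-204/7 - 4*W) = 5 + (204/7 + 4*W) = 239/7 + 4*W)
j(t(-1, -4), 7)*(l(-17, 2) + 468) = (3*7)*((239/7 + 4*(-17)) + 468) = 21*((239/7 - 68) + 468) = 21*(-237/7 + 468) = 21*(3039/7) = 9117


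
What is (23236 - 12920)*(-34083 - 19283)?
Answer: -550523656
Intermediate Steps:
(23236 - 12920)*(-34083 - 19283) = 10316*(-53366) = -550523656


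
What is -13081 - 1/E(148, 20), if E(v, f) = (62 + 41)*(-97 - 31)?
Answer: -172459903/13184 ≈ -13081.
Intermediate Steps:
E(v, f) = -13184 (E(v, f) = 103*(-128) = -13184)
-13081 - 1/E(148, 20) = -13081 - 1/(-13184) = -13081 - 1*(-1/13184) = -13081 + 1/13184 = -172459903/13184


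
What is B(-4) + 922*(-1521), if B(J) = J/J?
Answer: -1402361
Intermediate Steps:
B(J) = 1
B(-4) + 922*(-1521) = 1 + 922*(-1521) = 1 - 1402362 = -1402361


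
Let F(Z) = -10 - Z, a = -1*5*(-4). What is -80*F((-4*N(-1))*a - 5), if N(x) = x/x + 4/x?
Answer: 19600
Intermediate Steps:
N(x) = 1 + 4/x
a = 20 (a = -5*(-4) = 20)
-80*F((-4*N(-1))*a - 5) = -80*(-10 - (-4*(4 - 1)/(-1)*20 - 5)) = -80*(-10 - (-(-4)*3*20 - 5)) = -80*(-10 - (-4*(-3)*20 - 5)) = -80*(-10 - (12*20 - 5)) = -80*(-10 - (240 - 5)) = -80*(-10 - 1*235) = -80*(-10 - 235) = -80*(-245) = 19600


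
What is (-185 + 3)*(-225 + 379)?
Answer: -28028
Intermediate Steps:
(-185 + 3)*(-225 + 379) = -182*154 = -28028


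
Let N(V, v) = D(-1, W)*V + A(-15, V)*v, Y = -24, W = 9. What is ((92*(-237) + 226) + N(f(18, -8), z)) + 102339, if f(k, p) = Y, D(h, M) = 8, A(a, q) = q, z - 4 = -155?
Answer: 84193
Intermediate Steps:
z = -151 (z = 4 - 155 = -151)
f(k, p) = -24
N(V, v) = 8*V + V*v
((92*(-237) + 226) + N(f(18, -8), z)) + 102339 = ((92*(-237) + 226) - 24*(8 - 151)) + 102339 = ((-21804 + 226) - 24*(-143)) + 102339 = (-21578 + 3432) + 102339 = -18146 + 102339 = 84193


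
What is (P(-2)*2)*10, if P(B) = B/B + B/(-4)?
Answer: 30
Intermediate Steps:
P(B) = 1 - B/4 (P(B) = 1 + B*(-¼) = 1 - B/4)
(P(-2)*2)*10 = ((1 - ¼*(-2))*2)*10 = ((1 + ½)*2)*10 = ((3/2)*2)*10 = 3*10 = 30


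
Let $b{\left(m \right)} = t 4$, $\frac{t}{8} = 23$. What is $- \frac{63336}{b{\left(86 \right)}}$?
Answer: $- \frac{7917}{92} \approx -86.054$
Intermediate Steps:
$t = 184$ ($t = 8 \cdot 23 = 184$)
$b{\left(m \right)} = 736$ ($b{\left(m \right)} = 184 \cdot 4 = 736$)
$- \frac{63336}{b{\left(86 \right)}} = - \frac{63336}{736} = \left(-63336\right) \frac{1}{736} = - \frac{7917}{92}$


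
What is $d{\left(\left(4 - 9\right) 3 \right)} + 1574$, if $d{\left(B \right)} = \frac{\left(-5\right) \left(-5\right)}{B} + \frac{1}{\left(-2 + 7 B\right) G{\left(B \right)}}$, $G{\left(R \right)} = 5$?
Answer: $\frac{2523592}{1605} \approx 1572.3$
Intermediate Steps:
$d{\left(B \right)} = \frac{25}{B} + \frac{1}{5 \left(-2 + 7 B\right)}$ ($d{\left(B \right)} = \frac{\left(-5\right) \left(-5\right)}{B} + \frac{1}{\left(-2 + 7 B\right) 5} = \frac{25}{B} + \frac{1}{-2 + 7 B} \frac{1}{5} = \frac{25}{B} + \frac{1}{5 \left(-2 + 7 B\right)}$)
$d{\left(\left(4 - 9\right) 3 \right)} + 1574 = \frac{2 \left(-125 + 438 \left(4 - 9\right) 3\right)}{5 \left(4 - 9\right) 3 \left(-2 + 7 \left(4 - 9\right) 3\right)} + 1574 = \frac{2 \left(-125 + 438 \left(\left(-5\right) 3\right)\right)}{5 \left(\left(-5\right) 3\right) \left(-2 + 7 \left(\left(-5\right) 3\right)\right)} + 1574 = \frac{2 \left(-125 + 438 \left(-15\right)\right)}{5 \left(-15\right) \left(-2 + 7 \left(-15\right)\right)} + 1574 = \frac{2}{5} \left(- \frac{1}{15}\right) \frac{1}{-2 - 105} \left(-125 - 6570\right) + 1574 = \frac{2}{5} \left(- \frac{1}{15}\right) \frac{1}{-107} \left(-6695\right) + 1574 = \frac{2}{5} \left(- \frac{1}{15}\right) \left(- \frac{1}{107}\right) \left(-6695\right) + 1574 = - \frac{2678}{1605} + 1574 = \frac{2523592}{1605}$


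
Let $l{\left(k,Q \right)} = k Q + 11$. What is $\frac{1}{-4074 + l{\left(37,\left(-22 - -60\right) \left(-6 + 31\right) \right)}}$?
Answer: $\frac{1}{31087} \approx 3.2168 \cdot 10^{-5}$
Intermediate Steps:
$l{\left(k,Q \right)} = 11 + Q k$ ($l{\left(k,Q \right)} = Q k + 11 = 11 + Q k$)
$\frac{1}{-4074 + l{\left(37,\left(-22 - -60\right) \left(-6 + 31\right) \right)}} = \frac{1}{-4074 + \left(11 + \left(-22 - -60\right) \left(-6 + 31\right) 37\right)} = \frac{1}{-4074 + \left(11 + \left(-22 + 60\right) 25 \cdot 37\right)} = \frac{1}{-4074 + \left(11 + 38 \cdot 25 \cdot 37\right)} = \frac{1}{-4074 + \left(11 + 950 \cdot 37\right)} = \frac{1}{-4074 + \left(11 + 35150\right)} = \frac{1}{-4074 + 35161} = \frac{1}{31087}$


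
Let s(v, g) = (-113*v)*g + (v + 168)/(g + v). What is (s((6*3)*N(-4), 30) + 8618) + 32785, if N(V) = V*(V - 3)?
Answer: -148376861/89 ≈ -1.6672e+6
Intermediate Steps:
N(V) = V*(-3 + V)
s(v, g) = (168 + v)/(g + v) - 113*g*v (s(v, g) = -113*g*v + (168 + v)/(g + v) = (168 + v)/(g + v) - 113*g*v)
(s((6*3)*N(-4), 30) + 8618) + 32785 = ((168 + (6*3)*(-4*(-3 - 4)) - 113*30*((6*3)*(-4*(-3 - 4)))² - 113*(6*3)*(-4*(-3 - 4))*30²)/(30 + (6*3)*(-4*(-3 - 4))) + 8618) + 32785 = ((168 + 18*(-4*(-7)) - 113*30*(18*(-4*(-7)))² - 113*18*(-4*(-7))*900)/(30 + 18*(-4*(-7))) + 8618) + 32785 = ((168 + 18*28 - 113*30*(18*28)² - 113*18*28*900)/(30 + 18*28) + 8618) + 32785 = ((168 + 504 - 113*30*504² - 113*504*900)/(30 + 504) + 8618) + 32785 = ((168 + 504 - 113*30*254016 - 51256800)/534 + 8618) + 32785 = ((168 + 504 - 861114240 - 51256800)/534 + 8618) + 32785 = ((1/534)*(-912370368) + 8618) + 32785 = (-152061728/89 + 8618) + 32785 = -151294726/89 + 32785 = -148376861/89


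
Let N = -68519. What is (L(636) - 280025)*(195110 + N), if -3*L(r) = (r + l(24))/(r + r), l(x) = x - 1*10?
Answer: -22545351790925/636 ≈ -3.5449e+10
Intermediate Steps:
l(x) = -10 + x (l(x) = x - 10 = -10 + x)
L(r) = -(14 + r)/(6*r) (L(r) = -(r + (-10 + 24))/(3*(r + r)) = -(r + 14)/(3*(2*r)) = -(14 + r)*1/(2*r)/3 = -(14 + r)/(6*r))
(L(636) - 280025)*(195110 + N) = ((1/6)*(-14 - 1*636)/636 - 280025)*(195110 - 68519) = ((1/6)*(1/636)*(-14 - 636) - 280025)*126591 = ((1/6)*(1/636)*(-650) - 280025)*126591 = (-325/1908 - 280025)*126591 = -534288025/1908*126591 = -22545351790925/636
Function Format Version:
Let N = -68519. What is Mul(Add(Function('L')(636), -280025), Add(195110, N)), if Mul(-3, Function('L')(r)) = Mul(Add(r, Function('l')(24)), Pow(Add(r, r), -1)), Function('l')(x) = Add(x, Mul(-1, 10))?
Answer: Rational(-22545351790925, 636) ≈ -3.5449e+10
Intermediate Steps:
Function('l')(x) = Add(-10, x) (Function('l')(x) = Add(x, -10) = Add(-10, x))
Function('L')(r) = Mul(Rational(-1, 6), Pow(r, -1), Add(14, r)) (Function('L')(r) = Mul(Rational(-1, 3), Mul(Add(r, Add(-10, 24)), Pow(Add(r, r), -1))) = Mul(Rational(-1, 3), Mul(Add(r, 14), Pow(Mul(2, r), -1))) = Mul(Rational(-1, 3), Mul(Add(14, r), Mul(Rational(1, 2), Pow(r, -1)))) = Mul(Rational(-1, 3), Mul(Rational(1, 2), Pow(r, -1), Add(14, r))) = Mul(Rational(-1, 6), Pow(r, -1), Add(14, r)))
Mul(Add(Function('L')(636), -280025), Add(195110, N)) = Mul(Add(Mul(Rational(1, 6), Pow(636, -1), Add(-14, Mul(-1, 636))), -280025), Add(195110, -68519)) = Mul(Add(Mul(Rational(1, 6), Rational(1, 636), Add(-14, -636)), -280025), 126591) = Mul(Add(Mul(Rational(1, 6), Rational(1, 636), -650), -280025), 126591) = Mul(Add(Rational(-325, 1908), -280025), 126591) = Mul(Rational(-534288025, 1908), 126591) = Rational(-22545351790925, 636)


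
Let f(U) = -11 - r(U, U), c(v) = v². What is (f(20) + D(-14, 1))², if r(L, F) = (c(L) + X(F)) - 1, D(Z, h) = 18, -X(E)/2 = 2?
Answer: 150544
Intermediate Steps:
X(E) = -4 (X(E) = -2*2 = -4)
r(L, F) = -5 + L² (r(L, F) = (L² - 4) - 1 = (-4 + L²) - 1 = -5 + L²)
f(U) = -6 - U² (f(U) = -11 - (-5 + U²) = -11 + (5 - U²) = -6 - U²)
(f(20) + D(-14, 1))² = ((-6 - 1*20²) + 18)² = ((-6 - 1*400) + 18)² = ((-6 - 400) + 18)² = (-406 + 18)² = (-388)² = 150544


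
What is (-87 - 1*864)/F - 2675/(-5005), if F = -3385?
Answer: 2762926/3388385 ≈ 0.81541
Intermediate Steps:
(-87 - 1*864)/F - 2675/(-5005) = (-87 - 1*864)/(-3385) - 2675/(-5005) = (-87 - 864)*(-1/3385) - 2675*(-1/5005) = -951*(-1/3385) + 535/1001 = 951/3385 + 535/1001 = 2762926/3388385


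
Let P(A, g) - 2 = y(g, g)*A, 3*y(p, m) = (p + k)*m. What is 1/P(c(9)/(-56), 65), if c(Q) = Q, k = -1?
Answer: -7/1546 ≈ -0.0045278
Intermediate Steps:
y(p, m) = m*(-1 + p)/3 (y(p, m) = ((p - 1)*m)/3 = ((-1 + p)*m)/3 = (m*(-1 + p))/3 = m*(-1 + p)/3)
P(A, g) = 2 + A*g*(-1 + g)/3 (P(A, g) = 2 + (g*(-1 + g)/3)*A = 2 + A*g*(-1 + g)/3)
1/P(c(9)/(-56), 65) = 1/(2 + (⅓)*(9/(-56))*65*(-1 + 65)) = 1/(2 + (⅓)*(9*(-1/56))*65*64) = 1/(2 + (⅓)*(-9/56)*65*64) = 1/(2 - 1560/7) = 1/(-1546/7) = -7/1546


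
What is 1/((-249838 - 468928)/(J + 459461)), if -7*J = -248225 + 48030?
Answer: -1708211/2515681 ≈ -0.67903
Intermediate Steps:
J = 200195/7 (J = -(-248225 + 48030)/7 = -⅐*(-200195) = 200195/7 ≈ 28599.)
1/((-249838 - 468928)/(J + 459461)) = 1/((-249838 - 468928)/(200195/7 + 459461)) = 1/(-718766/3416422/7) = 1/(-718766*7/3416422) = 1/(-2515681/1708211) = -1708211/2515681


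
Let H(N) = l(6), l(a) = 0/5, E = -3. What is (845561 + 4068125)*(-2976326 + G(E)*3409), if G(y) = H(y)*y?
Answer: -14624731397636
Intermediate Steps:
l(a) = 0 (l(a) = 0*(⅕) = 0)
H(N) = 0
G(y) = 0 (G(y) = 0*y = 0)
(845561 + 4068125)*(-2976326 + G(E)*3409) = (845561 + 4068125)*(-2976326 + 0*3409) = 4913686*(-2976326 + 0) = 4913686*(-2976326) = -14624731397636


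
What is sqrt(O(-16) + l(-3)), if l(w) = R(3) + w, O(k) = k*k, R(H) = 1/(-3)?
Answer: sqrt(2274)/3 ≈ 15.895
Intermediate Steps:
R(H) = -1/3
O(k) = k**2
l(w) = -1/3 + w
sqrt(O(-16) + l(-3)) = sqrt((-16)**2 + (-1/3 - 3)) = sqrt(256 - 10/3) = sqrt(758/3) = sqrt(2274)/3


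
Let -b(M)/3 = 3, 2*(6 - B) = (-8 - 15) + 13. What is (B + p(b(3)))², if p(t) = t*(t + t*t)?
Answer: 405769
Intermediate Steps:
B = 11 (B = 6 - ((-8 - 15) + 13)/2 = 6 - (-23 + 13)/2 = 6 - ½*(-10) = 6 + 5 = 11)
b(M) = -9 (b(M) = -3*3 = -9)
p(t) = t*(t + t²)
(B + p(b(3)))² = (11 + (-9)²*(1 - 9))² = (11 + 81*(-8))² = (11 - 648)² = (-637)² = 405769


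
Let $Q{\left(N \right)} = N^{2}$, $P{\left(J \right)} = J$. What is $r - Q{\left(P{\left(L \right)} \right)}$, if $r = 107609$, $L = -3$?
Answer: $107600$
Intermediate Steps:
$r - Q{\left(P{\left(L \right)} \right)} = 107609 - \left(-3\right)^{2} = 107609 - 9 = 107600$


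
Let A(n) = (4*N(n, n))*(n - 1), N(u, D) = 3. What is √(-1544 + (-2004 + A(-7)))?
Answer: 2*I*√911 ≈ 60.366*I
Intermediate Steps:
A(n) = -12 + 12*n (A(n) = (4*3)*(n - 1) = 12*(-1 + n) = -12 + 12*n)
√(-1544 + (-2004 + A(-7))) = √(-1544 + (-2004 + (-12 + 12*(-7)))) = √(-1544 + (-2004 + (-12 - 84))) = √(-1544 + (-2004 - 96)) = √(-1544 - 2100) = √(-3644) = 2*I*√911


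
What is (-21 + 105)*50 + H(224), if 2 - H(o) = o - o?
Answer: 4202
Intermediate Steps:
H(o) = 2 (H(o) = 2 - (o - o) = 2 - 1*0 = 2 + 0 = 2)
(-21 + 105)*50 + H(224) = (-21 + 105)*50 + 2 = 84*50 + 2 = 4200 + 2 = 4202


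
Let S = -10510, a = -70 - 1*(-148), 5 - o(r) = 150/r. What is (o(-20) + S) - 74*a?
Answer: -32539/2 ≈ -16270.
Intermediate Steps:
o(r) = 5 - 150/r
a = 78 (a = -70 + 148 = 78)
(o(-20) + S) - 74*a = ((5 - 150/(-20)) - 10510) - 74*78 = ((5 - 150*(-1/20)) - 10510) - 5772 = ((5 + 15/2) - 10510) - 5772 = (25/2 - 10510) - 5772 = -20995/2 - 5772 = -32539/2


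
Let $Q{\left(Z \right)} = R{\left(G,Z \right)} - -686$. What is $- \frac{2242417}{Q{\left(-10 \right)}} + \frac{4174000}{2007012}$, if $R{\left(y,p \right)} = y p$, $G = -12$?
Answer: $- \frac{1124298396001}{404412918} \approx -2780.1$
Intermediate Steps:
$R{\left(y,p \right)} = p y$
$Q{\left(Z \right)} = 686 - 12 Z$ ($Q{\left(Z \right)} = Z \left(-12\right) - -686 = - 12 Z + 686 = 686 - 12 Z$)
$- \frac{2242417}{Q{\left(-10 \right)}} + \frac{4174000}{2007012} = - \frac{2242417}{686 - -120} + \frac{4174000}{2007012} = - \frac{2242417}{686 + 120} + 4174000 \cdot \frac{1}{2007012} = - \frac{2242417}{806} + \frac{1043500}{501753} = - \frac{1124298396001}{404412918}$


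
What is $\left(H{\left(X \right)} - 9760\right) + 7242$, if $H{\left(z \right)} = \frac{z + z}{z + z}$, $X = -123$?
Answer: $-2517$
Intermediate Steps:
$H{\left(z \right)} = 1$ ($H{\left(z \right)} = \frac{2 z}{2 z} = 2 z \frac{1}{2 z} = 1$)
$\left(H{\left(X \right)} - 9760\right) + 7242 = \left(1 - 9760\right) + 7242 = -9759 + 7242 = -2517$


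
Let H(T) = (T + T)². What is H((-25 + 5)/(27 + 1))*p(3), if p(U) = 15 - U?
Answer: 1200/49 ≈ 24.490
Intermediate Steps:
H(T) = 4*T² (H(T) = (2*T)² = 4*T²)
H((-25 + 5)/(27 + 1))*p(3) = (4*((-25 + 5)/(27 + 1))²)*(15 - 1*3) = (4*(-20/28)²)*(15 - 3) = (4*(-20*1/28)²)*12 = (4*(-5/7)²)*12 = (4*(25/49))*12 = (100/49)*12 = 1200/49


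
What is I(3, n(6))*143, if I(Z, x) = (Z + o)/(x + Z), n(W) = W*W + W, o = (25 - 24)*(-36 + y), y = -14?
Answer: -6721/45 ≈ -149.36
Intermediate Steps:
o = -50 (o = (25 - 24)*(-36 - 14) = 1*(-50) = -50)
n(W) = W + W² (n(W) = W² + W = W + W²)
I(Z, x) = (-50 + Z)/(Z + x) (I(Z, x) = (Z - 50)/(x + Z) = (-50 + Z)/(Z + x))
I(3, n(6))*143 = ((-50 + 3)/(3 + 6*(1 + 6)))*143 = (-47/(3 + 6*7))*143 = (-47/(3 + 42))*143 = (-47/45)*143 = ((1/45)*(-47))*143 = -47/45*143 = -6721/45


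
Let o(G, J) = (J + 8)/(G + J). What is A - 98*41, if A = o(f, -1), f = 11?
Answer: -40173/10 ≈ -4017.3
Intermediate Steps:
o(G, J) = (8 + J)/(G + J)
A = 7/10 (A = (8 - 1)/(11 - 1) = 7/10 ≈ 0.70000)
A - 98*41 = 7/10 - 98*41 = 7/10 - 4018 = -40173/10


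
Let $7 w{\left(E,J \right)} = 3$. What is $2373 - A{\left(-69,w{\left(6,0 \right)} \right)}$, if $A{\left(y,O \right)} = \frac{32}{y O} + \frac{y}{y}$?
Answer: $\frac{491228}{207} \approx 2373.1$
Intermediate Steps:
$w{\left(E,J \right)} = \frac{3}{7}$ ($w{\left(E,J \right)} = \frac{1}{7} \cdot 3 = \frac{3}{7}$)
$A{\left(y,O \right)} = 1 + \frac{32}{O y}$ ($A{\left(y,O \right)} = \frac{32}{O y} + 1 = 1 + \frac{32}{O y}$)
$2373 - A{\left(-69,w{\left(6,0 \right)} \right)} = 2373 - \left(1 + \frac{32}{\frac{3}{7} \left(-69\right)}\right) = 2373 - \left(1 + 32 \cdot \frac{7}{3} \left(- \frac{1}{69}\right)\right) = 2373 - \left(1 - \frac{224}{207}\right) = 2373 - - \frac{17}{207} = 2373 + \frac{17}{207} = \frac{491228}{207}$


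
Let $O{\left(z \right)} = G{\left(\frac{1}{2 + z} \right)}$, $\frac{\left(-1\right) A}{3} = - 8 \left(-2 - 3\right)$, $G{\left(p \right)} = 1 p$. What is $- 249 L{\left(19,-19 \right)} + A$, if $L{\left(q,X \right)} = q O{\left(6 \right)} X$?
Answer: $\frac{88929}{8} \approx 11116.0$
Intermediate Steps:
$G{\left(p \right)} = p$
$A = -120$ ($A = - 3 \left(- 8 \left(-2 - 3\right)\right) = - 3 \left(\left(-8\right) \left(-5\right)\right) = \left(-3\right) 40 = -120$)
$O{\left(z \right)} = \frac{1}{2 + z}$
$L{\left(q,X \right)} = \frac{X q}{8}$ ($L{\left(q,X \right)} = \frac{q}{2 + 6} X = \frac{q}{8} X = \frac{X q}{8}$)
$- 249 L{\left(19,-19 \right)} + A = - 249 \cdot \frac{1}{8} \left(-19\right) 19 - 120 = \left(-249\right) \left(- \frac{361}{8}\right) - 120 = \frac{89889}{8} - 120 = \frac{88929}{8}$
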